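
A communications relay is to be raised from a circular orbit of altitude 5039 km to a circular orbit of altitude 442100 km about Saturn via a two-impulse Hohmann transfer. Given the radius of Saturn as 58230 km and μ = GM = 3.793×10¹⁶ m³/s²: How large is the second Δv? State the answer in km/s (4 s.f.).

Δv ≈ 4.581 km/s

r₁ = 58230 + 5039 = 63269 km = 6.3269×10⁷ m.
r₂ = 58230 + 442100 = 500330 km = 5.0033×10⁸ m.
Transfer ellipse a_t = (r₁ + r₂)/2 = 2.818×10⁸ m.
At r₁: circular v_c1 = √(μ/r₁) = 24480 m/s; transfer-perikrone v_p = √[μ(2/r₁ − 1/a_t)] = 32630 m/s.
At r₂: circular v_c2 = √(μ/r₂) = 8707 m/s; transfer-apokrone v_a = √[μ(2/r₂ − 1/a_t)] = 4126 m/s.
Δv₂ = v_c2 − v_a = 4581 m/s.
= 4.581 km/s.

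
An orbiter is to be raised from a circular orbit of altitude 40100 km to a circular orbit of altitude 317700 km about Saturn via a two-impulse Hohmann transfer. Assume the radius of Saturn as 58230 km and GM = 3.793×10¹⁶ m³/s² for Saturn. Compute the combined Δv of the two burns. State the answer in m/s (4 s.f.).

r₁ = 58230 + 40100 = 98330 km = 9.8330×10⁷ m.
r₂ = 58230 + 317700 = 375930 km = 3.7593×10⁸ m.
Transfer ellipse a_t = (r₁ + r₂)/2 = 2.371×10⁸ m.
At r₁: circular v_c1 = √(μ/r₁) = 19640 m/s; transfer-perikrone v_p = √[μ(2/r₁ − 1/a_t)] = 24730 m/s.
Δv₁ = v_p − v_c1 = 5089 m/s.
At r₂: circular v_c2 = √(μ/r₂) = 10040 m/s; transfer-apokrone v_a = √[μ(2/r₂ − 1/a_t)] = 6468 m/s.
Δv₂ = v_c2 − v_a = 3576 m/s.
Total Δv = Δv₁ + Δv₂ = 8665 m/s.

Δv_total ≈ 8665 m/s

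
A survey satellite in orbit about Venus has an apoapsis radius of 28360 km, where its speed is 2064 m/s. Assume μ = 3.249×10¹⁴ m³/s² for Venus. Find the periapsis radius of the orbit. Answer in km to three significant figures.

r_a = 2.836×10⁷ m.
Specific energy ε = v²/2 − μ/r = -9.326×10⁶ J/kg, so a = −μ/(2ε) = 1.742×10⁷ m.
The apsides satisfy r_p + r_a = 2a, so the periapsis radius is 2a − r_a = 6.477×10⁶ m = 6477.2 km.

periapsis radius ≈ 6480 km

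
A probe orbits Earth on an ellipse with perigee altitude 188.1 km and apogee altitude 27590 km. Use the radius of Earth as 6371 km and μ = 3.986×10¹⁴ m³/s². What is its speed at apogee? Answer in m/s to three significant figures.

r_p = 6371 + 188.1 = 6559.1 km = 6.5591×10⁶ m.
r_a = 6371 + 27590 = 33961 km = 3.3961×10⁷ m.
Semi-major axis a = (r_p + r_a)/2 = 20260 km = 2.026×10⁷ m.
Vis-viva: v² = μ(2/r − 1/a) = 3.986×10¹⁴ × (5.889×10⁻⁸ − 4.936×10⁻⁸) = 3.800×10⁶ m²/s².
v = 1949 m/s.

v ≈ 1950 m/s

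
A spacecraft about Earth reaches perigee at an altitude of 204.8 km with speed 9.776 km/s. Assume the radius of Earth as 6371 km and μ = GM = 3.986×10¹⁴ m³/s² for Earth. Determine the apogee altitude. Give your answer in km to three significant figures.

apogee altitude ≈ 18100 km

r_p = 6371 + 204.8 = 6575.8 km = 6.576×10⁶ m.
Specific energy ε = v²/2 − μ/r = -1.283×10⁷ J/kg, so a = −μ/(2ε) = 1.553×10⁷ m.
The apsides satisfy r_p + r_a = 2a, so the apogee radius is 2a − r_p = 2.449×10⁷ m = 24489 km.
Apogee altitude = 24489 − 6371 = 18118 km.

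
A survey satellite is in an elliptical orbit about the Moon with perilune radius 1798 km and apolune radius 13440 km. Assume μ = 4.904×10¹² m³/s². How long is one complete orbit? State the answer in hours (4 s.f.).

Semi-major axis a = (r_p + r_a)/2 = (1798.0 + 13440)/2 = 7619.0 km = 7.619×10⁶ m.
By Kepler's third law T = 2π√(a³/μ) = 2π × 9.497×10³ = 5.967×10⁴ s.
= 16.57 hours.

T ≈ 16.57 hours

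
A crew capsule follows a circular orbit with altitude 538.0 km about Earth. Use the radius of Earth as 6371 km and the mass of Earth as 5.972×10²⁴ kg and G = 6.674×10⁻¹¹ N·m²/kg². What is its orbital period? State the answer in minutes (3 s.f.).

μ = GM = 6.674×10⁻¹¹ × 5.972×10²⁴ = 3.986×10¹⁴ m³/s².
r = 6371 + 538.0 = 6909.0 km = 6.9090×10⁶ m.
Kepler's third law: T = 2π√(r³/μ) = 2π√((6.909×10⁶)³ / 3.986×10¹⁴).
r³/μ = 8.274×10⁵ s², so T = 2π × 9.096×10² = 5.715×10³ s.
Converting: 5.715×10³ s ÷ 60.00 = 95.26 minutes.

T ≈ 95.3 minutes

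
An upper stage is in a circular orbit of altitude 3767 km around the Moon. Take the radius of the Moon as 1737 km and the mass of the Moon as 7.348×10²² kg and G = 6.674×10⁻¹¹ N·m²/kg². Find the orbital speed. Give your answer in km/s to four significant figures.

v ≈ 0.9439 km/s

μ = GM = 6.674×10⁻¹¹ × 7.348×10²² = 4.904×10¹² m³/s².
r = 1737 + 3767 = 5504.0 km = 5.5040×10⁶ m.
For a circular orbit v = √(μ/r) = √(4.904×10¹² / 5.504×10⁶) = √(8.910×10⁵) = 943.9 m/s.
That is 0.9439 km/s.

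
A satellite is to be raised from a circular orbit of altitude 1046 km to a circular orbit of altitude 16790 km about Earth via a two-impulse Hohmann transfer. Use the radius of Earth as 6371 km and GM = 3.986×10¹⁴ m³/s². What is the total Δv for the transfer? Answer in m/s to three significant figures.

r₁ = 6371 + 1046 = 7417.0 km = 7.4170×10⁶ m.
r₂ = 6371 + 16790 = 23161 km = 2.3161×10⁷ m.
Transfer ellipse a_t = (r₁ + r₂)/2 = 1.529×10⁷ m.
At r₁: circular v_c1 = √(μ/r₁) = 7331 m/s; transfer-perigee v_p = √[μ(2/r₁ − 1/a_t)] = 9023 m/s.
Δv₁ = v_p − v_c1 = 1692 m/s.
At r₂: circular v_c2 = √(μ/r₂) = 4148 m/s; transfer-apogee v_a = √[μ(2/r₂ − 1/a_t)] = 2889 m/s.
Δv₂ = v_c2 − v_a = 1259 m/s.
Total Δv = Δv₁ + Δv₂ = 2951 m/s.

Δv_total ≈ 2950 m/s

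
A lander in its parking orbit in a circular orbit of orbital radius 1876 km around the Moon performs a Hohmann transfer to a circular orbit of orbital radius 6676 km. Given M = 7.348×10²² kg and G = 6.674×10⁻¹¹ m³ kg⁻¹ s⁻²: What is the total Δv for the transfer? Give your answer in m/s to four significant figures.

Δv_total ≈ 692.8 m/s

μ = GM = 6.674×10⁻¹¹ × 7.348×10²² = 4.904×10¹² m³/s².
r₁ = 1876 km = 1.876×10⁶ m.
r₂ = 6676 km = 6.676×10⁶ m.
Transfer ellipse a_t = (r₁ + r₂)/2 = 4.276×10⁶ m.
At r₁: circular v_c1 = √(μ/r₁) = 1617 m/s; transfer-perilune v_p = √[μ(2/r₁ − 1/a_t)] = 2020 m/s.
Δv₁ = v_p − v_c1 = 403.4 m/s.
At r₂: circular v_c2 = √(μ/r₂) = 857.1 m/s; transfer-apolune v_a = √[μ(2/r₂ − 1/a_t)] = 567.7 m/s.
Δv₂ = v_c2 − v_a = 289.4 m/s.
Total Δv = Δv₁ + Δv₂ = 692.8 m/s.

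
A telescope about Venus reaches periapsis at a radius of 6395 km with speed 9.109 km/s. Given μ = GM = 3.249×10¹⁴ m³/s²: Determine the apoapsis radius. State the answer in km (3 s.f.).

apoapsis radius ≈ 28500 km

r_p = 6.395×10⁶ m.
Specific energy ε = v²/2 − μ/r = -9.318×10⁶ J/kg, so a = −μ/(2ε) = 1.743×10⁷ m.
The apsides satisfy r_p + r_a = 2a, so the apoapsis radius is 2a − r_p = 2.847×10⁷ m = 28472 km.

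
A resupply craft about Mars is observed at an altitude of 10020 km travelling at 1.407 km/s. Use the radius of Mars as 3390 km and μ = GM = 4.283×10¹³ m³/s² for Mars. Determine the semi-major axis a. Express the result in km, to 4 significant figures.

a ≈ 9716 km

r = 3390 + 10020 = 13410 km = 1.341×10⁷ m.
Vis-viva rearranged: 1/a = 2/r − v²/μ = 1.491×10⁻⁷ − 4.622×10⁻⁸ = 1.029×10⁻⁷ m⁻¹.
a = 9.716×10⁶ m = 9716.2 km.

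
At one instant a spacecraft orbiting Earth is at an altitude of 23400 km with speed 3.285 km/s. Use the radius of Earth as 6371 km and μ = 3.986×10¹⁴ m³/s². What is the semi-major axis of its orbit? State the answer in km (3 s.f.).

r = 6371 + 23400 = 29771 km = 2.977×10⁷ m.
Vis-viva rearranged: 1/a = 2/r − v²/μ = 6.718×10⁻⁸ − 2.707×10⁻⁸ = 4.011×10⁻⁸ m⁻¹.
a = 2.493×10⁷ m = 24934 km.

a ≈ 24900 km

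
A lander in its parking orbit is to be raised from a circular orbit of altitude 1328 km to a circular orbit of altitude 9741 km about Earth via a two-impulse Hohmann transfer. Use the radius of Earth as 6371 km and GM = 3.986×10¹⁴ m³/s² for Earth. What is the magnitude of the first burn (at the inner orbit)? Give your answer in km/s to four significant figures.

Δv ≈ 1.175 km/s

r₁ = 6371 + 1328 = 7699.0 km = 7.6990×10⁶ m.
r₂ = 6371 + 9741 = 16112 km = 1.6112×10⁷ m.
Transfer ellipse a_t = (r₁ + r₂)/2 = 1.191×10⁷ m.
At r₁: circular v_c1 = √(μ/r₁) = 7195 m/s; transfer-perigee v_p = √[μ(2/r₁ − 1/a_t)] = 8371 m/s.
Δv₁ = v_p − v_c1 = 1175 m/s.
= 1.175 km/s.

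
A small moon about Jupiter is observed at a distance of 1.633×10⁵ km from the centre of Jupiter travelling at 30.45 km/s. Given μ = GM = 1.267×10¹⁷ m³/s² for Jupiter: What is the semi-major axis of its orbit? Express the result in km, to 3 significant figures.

a ≈ 2.03×10⁵ km

r = 1.633×10⁸ m.
Vis-viva rearranged: 1/a = 2/r − v²/μ = 1.225×10⁻⁸ − 7.318×10⁻⁹ = 4.929×10⁻⁹ m⁻¹.
a = 2.029×10⁸ m = 2.0287×10⁵ km.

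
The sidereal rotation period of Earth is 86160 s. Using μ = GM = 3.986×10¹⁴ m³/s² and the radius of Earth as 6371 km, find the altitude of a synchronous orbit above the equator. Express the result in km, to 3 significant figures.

h_sync ≈ 35800 km

A synchronous orbit has period T, so by Kepler's third law a = (μT²/4π²)^(1/3).
μT²/4π² = 3.986×10¹⁴ × (8.616×10⁴)² / 39.48 = 7.495×10²² m³.
a = 4.216×10⁷ m = 42163 km.
Altitude h = a − R = 42163 − 6371 = 35792 km.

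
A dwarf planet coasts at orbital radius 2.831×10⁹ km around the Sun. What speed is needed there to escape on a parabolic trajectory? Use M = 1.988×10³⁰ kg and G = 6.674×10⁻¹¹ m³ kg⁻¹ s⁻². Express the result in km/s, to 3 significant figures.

μ = GM = 6.674×10⁻¹¹ × 1.988×10³⁰ = 1.327×10²⁰ m³/s².
r = 2.831×10⁹ km = 2.831×10¹² m.
Escape speed v_esc = √(2μ/r) = √(2 × 1.327×10²⁰ / 2.831×10¹²) = √(9.373×10⁷) = 9682 m/s.
= 9.682 km/s.

v_esc ≈ 9.68 km/s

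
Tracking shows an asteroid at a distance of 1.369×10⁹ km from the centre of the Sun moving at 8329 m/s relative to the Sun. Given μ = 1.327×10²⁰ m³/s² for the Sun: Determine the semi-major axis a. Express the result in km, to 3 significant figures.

r = 1.369×10¹² m.
Specific orbital energy ε = v²/2 − μ/r = (8329)²/2 − 1.327×10²⁰/1.369×10¹² = -6.225×10⁷ J/kg.
Since ε = −μ/(2a), a = −μ/(2ε) = 1.066×10¹² m = 1.0659×10⁹ km.

a ≈ 1.07×10⁹ km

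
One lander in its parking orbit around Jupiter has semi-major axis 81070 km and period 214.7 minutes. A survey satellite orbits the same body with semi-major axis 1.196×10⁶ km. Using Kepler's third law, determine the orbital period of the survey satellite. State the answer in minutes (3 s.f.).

Kepler's third law: T² ∝ a³, so T₂ = T₁ (a₂/a₁)^(3/2).
a₂/a₁ = 14.75, (a₂/a₁)^(3/2) = 56.66.
T₂ = 214.7 × 56.66 = 12170 minutes.

T₂ ≈ 12200 minutes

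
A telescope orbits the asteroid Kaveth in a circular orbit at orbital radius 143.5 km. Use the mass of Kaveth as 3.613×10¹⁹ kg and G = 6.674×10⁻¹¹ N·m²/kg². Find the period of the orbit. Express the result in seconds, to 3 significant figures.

T ≈ 6960 seconds

μ = GM = 6.674×10⁻¹¹ × 3.613×10¹⁹ = 2.411×10⁹ m³/s².
r = 143.5 km = 1.435×10⁵ m.
Kepler's third law: T = 2π√(r³/μ) = 2π√((1.435×10⁵)³ / 2.411×10⁹).
r³/μ = 1.225×10⁶ s², so T = 2π × 1.107×10³ = 6.956×10³ s.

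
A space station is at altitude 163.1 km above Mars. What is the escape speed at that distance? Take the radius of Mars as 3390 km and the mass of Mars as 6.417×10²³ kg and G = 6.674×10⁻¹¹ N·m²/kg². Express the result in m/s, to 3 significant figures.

μ = GM = 6.674×10⁻¹¹ × 6.417×10²³ = 4.283×10¹³ m³/s².
r = 3390 + 163.1 = 3553.1 km = 3.5531×10⁶ m.
Escape speed v_esc = √(2μ/r) = √(2 × 4.283×10¹³ / 3.553×10⁶) = √(2.411×10⁷) = 4910 m/s.

v_esc ≈ 4910 m/s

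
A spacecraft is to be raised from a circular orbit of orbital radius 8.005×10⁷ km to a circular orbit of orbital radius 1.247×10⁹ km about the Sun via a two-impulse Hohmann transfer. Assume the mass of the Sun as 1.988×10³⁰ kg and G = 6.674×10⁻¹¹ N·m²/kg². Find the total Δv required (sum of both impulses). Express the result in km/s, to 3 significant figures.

Δv_total ≈ 21.8 km/s

μ = GM = 6.674×10⁻¹¹ × 1.988×10³⁰ = 1.327×10²⁰ m³/s².
r₁ = 8.005×10⁷ km = 8.005×10¹⁰ m.
r₂ = 1.247×10⁹ km = 1.247×10¹² m.
Transfer ellipse a_t = (r₁ + r₂)/2 = 6.635×10¹¹ m.
At r₁: circular v_c1 = √(μ/r₁) = 40710 m/s; transfer-perihelion v_p = √[μ(2/r₁ − 1/a_t)] = 55810 m/s.
Δv₁ = v_p − v_c1 = 15100 m/s.
At r₂: circular v_c2 = √(μ/r₂) = 10310 m/s; transfer-aphelion v_a = √[μ(2/r₂ − 1/a_t)] = 3583 m/s.
Δv₂ = v_c2 − v_a = 6732 m/s.
Total Δv = Δv₁ + Δv₂ = 21830 m/s = 21.83 km/s.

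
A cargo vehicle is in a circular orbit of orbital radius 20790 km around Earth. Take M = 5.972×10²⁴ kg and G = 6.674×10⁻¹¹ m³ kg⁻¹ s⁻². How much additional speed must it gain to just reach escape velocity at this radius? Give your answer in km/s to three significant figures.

μ = GM = 6.674×10⁻¹¹ × 5.972×10²⁴ = 3.986×10¹⁴ m³/s².
r = 20790 km = 2.079×10⁷ m.
Circular speed v_c = √(μ/r) = 4379 m/s.
Escape speed v_esc = √(2μ/r) = √2 × v_c = 6192 m/s.
Δv = v_esc − v_c = 1814 m/s = 1.814 km/s.

Δv ≈ 1.81 km/s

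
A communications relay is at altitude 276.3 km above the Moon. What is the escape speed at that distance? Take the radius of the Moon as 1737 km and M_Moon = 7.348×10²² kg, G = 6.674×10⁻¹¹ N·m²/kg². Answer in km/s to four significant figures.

μ = GM = 6.674×10⁻¹¹ × 7.348×10²² = 4.904×10¹² m³/s².
r = 1737 + 276.3 = 2013.3 km = 2.0133×10⁶ m.
Escape speed v_esc = √(2μ/r) = √(2 × 4.904×10¹² / 2.013×10⁶) = √(4.872×10⁶) = 2207 m/s.
= 2.207 km/s.

v_esc ≈ 2.207 km/s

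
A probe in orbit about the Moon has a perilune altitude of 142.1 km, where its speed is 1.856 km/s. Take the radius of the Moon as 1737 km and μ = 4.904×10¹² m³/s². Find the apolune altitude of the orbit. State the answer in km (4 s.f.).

r_p = 1737 + 142.1 = 1879.1 km = 1.879×10⁶ m.
Specific energy ε = v²/2 − μ/r = -8.874×10⁵ J/kg, so a = −μ/(2ε) = 2.763×10⁶ m.
The apsides satisfy r_p + r_a = 2a, so the apolune radius is 2a − r_p = 3.647×10⁶ m = 3647.2 km.
Apolune altitude = 3647.2 − 1737 = 1910.2 km.

apolune altitude ≈ 1910 km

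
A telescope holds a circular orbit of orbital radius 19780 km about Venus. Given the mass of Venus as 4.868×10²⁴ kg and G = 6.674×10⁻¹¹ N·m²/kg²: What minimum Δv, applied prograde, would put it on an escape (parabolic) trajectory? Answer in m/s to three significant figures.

μ = GM = 6.674×10⁻¹¹ × 4.868×10²⁴ = 3.249×10¹⁴ m³/s².
r = 19780 km = 1.978×10⁷ m.
Circular speed v_c = √(μ/r) = 4053 m/s.
Escape speed v_esc = √(2μ/r) = √2 × v_c = 5732 m/s.
Δv = v_esc − v_c = 1679 m/s.

Δv ≈ 1680 m/s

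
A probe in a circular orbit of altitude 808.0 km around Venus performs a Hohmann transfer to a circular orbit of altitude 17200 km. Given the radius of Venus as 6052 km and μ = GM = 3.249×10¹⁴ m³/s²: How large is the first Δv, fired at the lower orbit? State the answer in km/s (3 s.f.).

Δv ≈ 1.67 km/s

r₁ = 6052 + 808.0 = 6860.0 km = 6.8600×10⁶ m.
r₂ = 6052 + 17200 = 23252 km = 2.3252×10⁷ m.
Transfer ellipse a_t = (r₁ + r₂)/2 = 1.506×10⁷ m.
At r₁: circular v_c1 = √(μ/r₁) = 6882 m/s; transfer-periapsis v_p = √[μ(2/r₁ − 1/a_t)] = 8552 m/s.
Δv₁ = v_p − v_c1 = 1670 m/s.
= 1.670 km/s.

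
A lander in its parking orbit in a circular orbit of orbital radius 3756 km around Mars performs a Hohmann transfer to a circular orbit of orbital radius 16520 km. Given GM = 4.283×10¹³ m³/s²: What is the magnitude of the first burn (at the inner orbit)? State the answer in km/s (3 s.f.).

r₁ = 3756 km = 3.756×10⁶ m.
r₂ = 16520 km = 1.652×10⁷ m.
Transfer ellipse a_t = (r₁ + r₂)/2 = 1.014×10⁷ m.
At r₁: circular v_c1 = √(μ/r₁) = 3377 m/s; transfer-periapsis v_p = √[μ(2/r₁ − 1/a_t)] = 4311 m/s.
Δv₁ = v_p − v_c1 = 933.8 m/s.
= 0.9338 km/s.

Δv ≈ 0.934 km/s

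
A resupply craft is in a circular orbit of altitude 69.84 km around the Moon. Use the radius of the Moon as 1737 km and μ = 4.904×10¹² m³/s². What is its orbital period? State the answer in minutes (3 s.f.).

r = 1737 + 69.84 = 1806.8 km = 1.8068×10⁶ m.
Kepler's third law: T = 2π√(r³/μ) = 2π√((1.807×10⁶)³ / 4.904×10¹²).
r³/μ = 1.203×10⁶ s², so T = 2π × 1.097×10³ = 6.891×10³ s.
Converting: 6.891×10³ s ÷ 60.00 = 114.9 minutes.

T ≈ 115 minutes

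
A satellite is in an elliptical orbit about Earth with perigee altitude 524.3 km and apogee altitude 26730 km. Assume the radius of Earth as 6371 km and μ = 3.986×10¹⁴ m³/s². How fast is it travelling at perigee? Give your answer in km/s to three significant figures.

v ≈ 9.78 km/s

r_p = 6371 + 524.3 = 6895.3 km = 6.8953×10⁶ m.
r_a = 6371 + 26730 = 33101 km = 3.3101×10⁷ m.
Semi-major axis a = (r_p + r_a)/2 = 19998 km = 2.000×10⁷ m.
Vis-viva: v² = μ(2/r − 1/a) = 3.986×10¹⁴ × (2.901×10⁻⁷ − 5.000×10⁻⁸) = 9.568×10⁷ m²/s².
v = 9782 m/s = 9.782 km/s.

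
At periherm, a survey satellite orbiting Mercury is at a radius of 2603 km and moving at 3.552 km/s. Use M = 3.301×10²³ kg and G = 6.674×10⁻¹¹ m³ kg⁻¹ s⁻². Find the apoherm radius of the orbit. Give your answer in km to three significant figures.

apoherm radius ≈ 7620 km

μ = GM = 6.674×10⁻¹¹ × 3.301×10²³ = 2.203×10¹³ m³/s².
r_p = 2.603×10⁶ m.
Specific energy ε = v²/2 − μ/r = -2.155×10⁶ J/kg, so a = −μ/(2ε) = 5.111×10⁶ m.
The apsides satisfy r_p + r_a = 2a, so the apoherm radius is 2a − r_p = 7.619×10⁶ m = 7618.7 km.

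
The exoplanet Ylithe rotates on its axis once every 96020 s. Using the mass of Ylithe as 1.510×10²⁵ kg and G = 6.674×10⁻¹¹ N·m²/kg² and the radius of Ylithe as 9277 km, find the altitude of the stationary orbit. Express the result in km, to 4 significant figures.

h_sync ≈ 52460 km

μ = GM = 6.674×10⁻¹¹ × 1.510×10²⁵ = 1.008×10¹⁵ m³/s².
A synchronous orbit has period T, so by Kepler's third law a = (μT²/4π²)^(1/3).
μT²/4π² = 1.008×10¹⁵ × (9.602×10⁴)² / 39.48 = 2.354×10²³ m³.
a = 6.174×10⁷ m = 61741 km.
Altitude h = a − R = 61741 − 9277 = 52464 km.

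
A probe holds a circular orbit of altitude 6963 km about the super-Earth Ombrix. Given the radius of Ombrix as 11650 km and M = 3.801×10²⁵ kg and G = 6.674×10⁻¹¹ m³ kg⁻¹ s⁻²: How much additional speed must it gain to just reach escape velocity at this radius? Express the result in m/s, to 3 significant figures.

μ = GM = 6.674×10⁻¹¹ × 3.801×10²⁵ = 2.537×10¹⁵ m³/s².
r = 11650 + 6963 = 18613 km = 1.8613×10⁷ m.
Circular speed v_c = √(μ/r) = 11670 m/s.
Escape speed v_esc = √(2μ/r) = √2 × v_c = 16510 m/s.
Δv = v_esc − v_c = 4836 m/s.

Δv ≈ 4840 m/s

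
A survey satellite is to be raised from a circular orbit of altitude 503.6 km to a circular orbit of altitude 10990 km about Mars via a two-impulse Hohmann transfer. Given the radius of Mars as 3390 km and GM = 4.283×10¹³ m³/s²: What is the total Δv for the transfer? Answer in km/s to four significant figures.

r₁ = 3390 + 503.6 = 3893.6 km = 3.8936×10⁶ m.
r₂ = 3390 + 10990 = 14380 km = 1.4380×10⁷ m.
Transfer ellipse a_t = (r₁ + r₂)/2 = 9.137×10⁶ m.
At r₁: circular v_c1 = √(μ/r₁) = 3317 m/s; transfer-periapsis v_p = √[μ(2/r₁ − 1/a_t)] = 4161 m/s.
Δv₁ = v_p − v_c1 = 844.2 m/s.
At r₂: circular v_c2 = √(μ/r₂) = 1726 m/s; transfer-apoapsis v_a = √[μ(2/r₂ − 1/a_t)] = 1127 m/s.
Δv₂ = v_c2 − v_a = 599.2 m/s.
Total Δv = Δv₁ + Δv₂ = 1443 m/s = 1.443 km/s.

Δv_total ≈ 1.443 km/s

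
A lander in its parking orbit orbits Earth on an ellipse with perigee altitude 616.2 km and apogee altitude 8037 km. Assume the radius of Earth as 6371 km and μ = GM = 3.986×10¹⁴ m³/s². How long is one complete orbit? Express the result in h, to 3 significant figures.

r_p = 6371 + 616.2 = 6987.2 km = 6.9872×10⁶ m.
r_a = 6371 + 8037 = 14408 km = 1.4408×10⁷ m.
Semi-major axis a = (r_p + r_a)/2 = (6987.2 + 14408)/2 = 10698 km = 1.070×10⁷ m.
By Kepler's third law T = 2π√(a³/μ) = 2π × 1.753×10³ = 1.101×10⁴ s.
= 3.059 h.

T ≈ 3.06 h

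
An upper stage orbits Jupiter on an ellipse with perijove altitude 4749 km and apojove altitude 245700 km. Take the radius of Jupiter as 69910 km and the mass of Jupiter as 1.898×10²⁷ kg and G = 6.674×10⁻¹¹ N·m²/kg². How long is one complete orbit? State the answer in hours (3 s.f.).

T ≈ 13.4 hours

μ = GM = 6.674×10⁻¹¹ × 1.898×10²⁷ = 1.267×10¹⁷ m³/s².
r_p = 69910 + 4749 = 74659 km = 7.4659×10⁷ m.
r_a = 69910 + 245700 = 315610 km = 3.1561×10⁸ m.
Semi-major axis a = (r_p + r_a)/2 = (74659 + 3.1561×10⁵)/2 = 1.9513×10⁵ km = 1.951×10⁸ m.
By Kepler's third law T = 2π√(a³/μ) = 2π × 7.659×10³ = 4.812×10⁴ s.
= 13.37 hours.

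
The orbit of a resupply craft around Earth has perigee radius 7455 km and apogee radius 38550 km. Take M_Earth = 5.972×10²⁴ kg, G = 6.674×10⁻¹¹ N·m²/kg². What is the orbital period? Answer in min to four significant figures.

T ≈ 578.7 min

μ = GM = 6.674×10⁻¹¹ × 5.972×10²⁴ = 3.986×10¹⁴ m³/s².
Semi-major axis a = (r_p + r_a)/2 = (7455.0 + 38550)/2 = 23002 km = 2.300×10⁷ m.
By Kepler's third law T = 2π√(a³/μ) = 2π × 5.526×10³ = 3.472×10⁴ s.
= 578.7 min.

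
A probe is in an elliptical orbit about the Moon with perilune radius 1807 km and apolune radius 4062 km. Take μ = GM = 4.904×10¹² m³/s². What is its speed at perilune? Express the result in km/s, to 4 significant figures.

v ≈ 1.938 km/s

Semi-major axis a = (r_p + r_a)/2 = 2934.5 km = 2.934×10⁶ m.
Vis-viva: v² = μ(2/r − 1/a) = 4.904×10¹² × (1.107×10⁻⁶ − 3.408×10⁻⁷) = 3.757×10⁶ m²/s².
v = 1938 m/s = 1.938 km/s.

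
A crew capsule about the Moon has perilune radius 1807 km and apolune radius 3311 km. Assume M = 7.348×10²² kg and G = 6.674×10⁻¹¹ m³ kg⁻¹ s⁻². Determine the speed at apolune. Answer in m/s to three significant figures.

μ = GM = 6.674×10⁻¹¹ × 7.348×10²² = 4.904×10¹² m³/s².
Semi-major axis a = (r_p + r_a)/2 = 2559.0 km = 2.559×10⁶ m.
Vis-viva: v² = μ(2/r − 1/a) = 4.904×10¹² × (6.040×10⁻⁷ − 3.908×10⁻⁷) = 1.046×10⁶ m²/s².
v = 1023 m/s.

v ≈ 1020 m/s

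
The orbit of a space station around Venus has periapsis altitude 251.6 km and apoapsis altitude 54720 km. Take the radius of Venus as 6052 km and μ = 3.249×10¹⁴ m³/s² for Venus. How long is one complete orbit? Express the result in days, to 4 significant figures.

r_p = 6052 + 251.6 = 6303.6 km = 6.3036×10⁶ m.
r_a = 6052 + 54720 = 60772 km = 6.0772×10⁷ m.
Semi-major axis a = (r_p + r_a)/2 = (6303.6 + 60772)/2 = 33538 km = 3.354×10⁷ m.
By Kepler's third law T = 2π√(a³/μ) = 2π × 1.078×10⁴ = 6.770×10⁴ s.
= 0.7836 days.

T ≈ 0.7836 days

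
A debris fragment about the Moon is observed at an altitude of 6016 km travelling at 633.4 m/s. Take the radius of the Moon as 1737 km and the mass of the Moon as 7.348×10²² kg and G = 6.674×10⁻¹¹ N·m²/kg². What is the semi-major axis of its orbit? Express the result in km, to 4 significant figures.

μ = GM = 6.674×10⁻¹¹ × 7.348×10²² = 4.904×10¹² m³/s².
r = 1737 + 6016 = 7753.0 km = 7.753×10⁶ m.
Specific orbital energy ε = v²/2 − μ/r = (633.4)²/2 − 4.904×10¹²/7.753×10⁶ = -4.319×10⁵ J/kg.
Since ε = −μ/(2a), a = −μ/(2ε) = 5.677×10⁶ m = 5676.8 km.

a ≈ 5677 km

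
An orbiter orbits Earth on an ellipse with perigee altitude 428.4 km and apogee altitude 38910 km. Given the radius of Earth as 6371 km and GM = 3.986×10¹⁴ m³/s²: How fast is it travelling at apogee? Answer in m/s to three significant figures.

v ≈ 1520 m/s

r_p = 6371 + 428.4 = 6799.4 km = 6.7994×10⁶ m.
r_a = 6371 + 38910 = 45281 km = 4.5281×10⁷ m.
Semi-major axis a = (r_p + r_a)/2 = 26040 km = 2.604×10⁷ m.
Vis-viva: v² = μ(2/r − 1/a) = 3.986×10¹⁴ × (4.417×10⁻⁸ − 3.840×10⁻⁸) = 2.299×10⁶ m²/s².
v = 1516 m/s.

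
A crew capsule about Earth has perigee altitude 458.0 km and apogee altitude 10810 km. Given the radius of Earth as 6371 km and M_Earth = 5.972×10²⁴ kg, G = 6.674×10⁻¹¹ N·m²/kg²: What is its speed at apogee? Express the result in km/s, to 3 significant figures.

v ≈ 3.63 km/s

μ = GM = 6.674×10⁻¹¹ × 5.972×10²⁴ = 3.986×10¹⁴ m³/s².
r_p = 6371 + 458.0 = 6829.0 km = 6.8290×10⁶ m.
r_a = 6371 + 10810 = 17181 km = 1.7181×10⁷ m.
Semi-major axis a = (r_p + r_a)/2 = 12005 km = 1.200×10⁷ m.
Vis-viva: v² = μ(2/r − 1/a) = 3.986×10¹⁴ × (1.164×10⁻⁷ − 8.330×10⁻⁸) = 1.320×10⁷ m²/s².
v = 3633 m/s = 3.633 km/s.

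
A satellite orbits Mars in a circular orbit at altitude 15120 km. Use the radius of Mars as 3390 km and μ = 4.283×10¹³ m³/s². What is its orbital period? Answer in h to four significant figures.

T ≈ 21.24 h

r = 3390 + 15120 = 18510 km = 1.8510×10⁷ m.
Kepler's third law: T = 2π√(r³/μ) = 2π√((1.851×10⁷)³ / 4.283×10¹³).
r³/μ = 1.481×10⁸ s², so T = 2π × 1.217×10⁴ = 7.646×10⁴ s.
Converting: 7.646×10⁴ s ÷ 3600 = 21.24 h.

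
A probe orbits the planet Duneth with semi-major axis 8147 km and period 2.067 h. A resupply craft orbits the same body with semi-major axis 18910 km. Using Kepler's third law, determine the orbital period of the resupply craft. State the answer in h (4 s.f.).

Kepler's third law: T² ∝ a³, so T₂ = T₁ (a₂/a₁)^(3/2).
a₂/a₁ = 2.321, (a₂/a₁)^(3/2) = 3.536.
T₂ = 2.067 × 3.536 = 7.309 h.

T₂ ≈ 7.309 h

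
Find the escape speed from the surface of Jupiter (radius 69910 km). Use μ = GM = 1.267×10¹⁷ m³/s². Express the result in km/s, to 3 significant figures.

r = R = 6.991×10⁷ m.
Escape speed v_esc = √(2μ/r) = √(2 × 1.267×10¹⁷ / 6.991×10⁷) = √(3.625×10⁹) = 60210 m/s.
= 60.21 km/s.

v_esc ≈ 60.2 km/s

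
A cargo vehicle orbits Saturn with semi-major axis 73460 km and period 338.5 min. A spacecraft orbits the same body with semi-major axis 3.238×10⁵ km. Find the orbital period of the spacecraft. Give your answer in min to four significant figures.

T₂ ≈ 3133 min

Kepler's third law: T² ∝ a³, so T₂ = T₁ (a₂/a₁)^(3/2).
a₂/a₁ = 4.408, (a₂/a₁)^(3/2) = 9.254.
T₂ = 338.5 × 9.254 = 3133 min.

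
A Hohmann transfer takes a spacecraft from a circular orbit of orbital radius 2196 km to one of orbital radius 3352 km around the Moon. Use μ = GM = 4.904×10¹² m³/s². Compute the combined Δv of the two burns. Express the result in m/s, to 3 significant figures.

r₁ = 2196 km = 2.196×10⁶ m.
r₂ = 3352 km = 3.352×10⁶ m.
Transfer ellipse a_t = (r₁ + r₂)/2 = 2.774×10⁶ m.
At r₁: circular v_c1 = √(μ/r₁) = 1494 m/s; transfer-perilune v_p = √[μ(2/r₁ − 1/a_t)] = 1643 m/s.
Δv₁ = v_p − v_c1 = 148.3 m/s.
At r₂: circular v_c2 = √(μ/r₂) = 1210 m/s; transfer-apolune v_a = √[μ(2/r₂ − 1/a_t)] = 1076 m/s.
Δv₂ = v_c2 − v_a = 133.4 m/s.
Total Δv = Δv₁ + Δv₂ = 281.7 m/s.

Δv_total ≈ 282 m/s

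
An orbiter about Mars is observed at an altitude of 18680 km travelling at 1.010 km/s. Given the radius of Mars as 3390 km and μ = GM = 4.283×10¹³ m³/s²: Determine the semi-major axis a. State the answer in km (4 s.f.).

r = 3390 + 18680 = 22070 km = 2.207×10⁷ m.
Specific orbital energy ε = v²/2 − μ/r = (1010)²/2 − 4.283×10¹³/2.207×10⁷ = -1.431×10⁶ J/kg.
Since ε = −μ/(2a), a = −μ/(2ε) = 1.497×10⁷ m = 14969 km.

a ≈ 14970 km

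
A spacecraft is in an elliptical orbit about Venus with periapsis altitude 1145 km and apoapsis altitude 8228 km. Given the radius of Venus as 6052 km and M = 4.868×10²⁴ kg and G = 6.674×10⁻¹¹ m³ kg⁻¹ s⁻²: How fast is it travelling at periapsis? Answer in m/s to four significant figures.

μ = GM = 6.674×10⁻¹¹ × 4.868×10²⁴ = 3.249×10¹⁴ m³/s².
r_p = 6052 + 1145 = 7197.0 km = 7.1970×10⁶ m.
r_a = 6052 + 8228 = 14280 km = 1.4280×10⁷ m.
Semi-major axis a = (r_p + r_a)/2 = 10738 km = 1.074×10⁷ m.
Vis-viva: v² = μ(2/r − 1/a) = 3.249×10¹⁴ × (2.779×10⁻⁷ − 9.312×10⁻⁸) = 6.003×10⁷ m²/s².
v = 7748 m/s.

v ≈ 7748 m/s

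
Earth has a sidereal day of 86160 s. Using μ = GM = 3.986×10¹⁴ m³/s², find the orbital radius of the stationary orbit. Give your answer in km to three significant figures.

A synchronous orbit has period T, so by Kepler's third law a = (μT²/4π²)^(1/3).
μT²/4π² = 3.986×10¹⁴ × (8.616×10⁴)² / 39.48 = 7.495×10²² m³.
a = 4.216×10⁷ m = 42163 km.

r_sync ≈ 42200 km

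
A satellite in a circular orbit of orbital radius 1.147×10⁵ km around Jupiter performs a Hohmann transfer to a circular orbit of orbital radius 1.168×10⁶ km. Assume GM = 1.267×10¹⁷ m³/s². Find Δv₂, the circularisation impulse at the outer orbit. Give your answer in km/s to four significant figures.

r₁ = 1.147×10⁵ km = 1.147×10⁸ m.
r₂ = 1.168×10⁶ km = 1.168×10⁹ m.
Transfer ellipse a_t = (r₁ + r₂)/2 = 6.414×10⁸ m.
At r₁: circular v_c1 = √(μ/r₁) = 33240 m/s; transfer-perijove v_p = √[μ(2/r₁ − 1/a_t)] = 44850 m/s.
At r₂: circular v_c2 = √(μ/r₂) = 10420 m/s; transfer-apojove v_a = √[μ(2/r₂ − 1/a_t)] = 4405 m/s.
Δv₂ = v_c2 − v_a = 6011 m/s.
= 6.011 km/s.

Δv ≈ 6.011 km/s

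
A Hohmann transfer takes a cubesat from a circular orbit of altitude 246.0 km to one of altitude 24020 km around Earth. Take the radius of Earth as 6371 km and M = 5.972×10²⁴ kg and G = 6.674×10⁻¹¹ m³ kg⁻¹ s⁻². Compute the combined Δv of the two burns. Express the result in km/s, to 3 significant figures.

μ = GM = 6.674×10⁻¹¹ × 5.972×10²⁴ = 3.986×10¹⁴ m³/s².
r₁ = 6371 + 246.0 = 6617.0 km = 6.6170×10⁶ m.
r₂ = 6371 + 24020 = 30391 km = 3.0391×10⁷ m.
Transfer ellipse a_t = (r₁ + r₂)/2 = 1.850×10⁷ m.
At r₁: circular v_c1 = √(μ/r₁) = 7761 m/s; transfer-perigee v_p = √[μ(2/r₁ − 1/a_t)] = 9946 m/s.
Δv₁ = v_p − v_c1 = 2185 m/s.
At r₂: circular v_c2 = √(μ/r₂) = 3621 m/s; transfer-apogee v_a = √[μ(2/r₂ − 1/a_t)] = 2166 m/s.
Δv₂ = v_c2 − v_a = 1456 m/s.
Total Δv = Δv₁ + Δv₂ = 3641 m/s = 3.641 km/s.

Δv_total ≈ 3.64 km/s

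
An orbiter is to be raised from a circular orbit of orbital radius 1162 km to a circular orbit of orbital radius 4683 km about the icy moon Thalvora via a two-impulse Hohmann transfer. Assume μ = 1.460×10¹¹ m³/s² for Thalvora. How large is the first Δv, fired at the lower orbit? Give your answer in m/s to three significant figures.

Δv ≈ 94.2 m/s

r₁ = 1162 km = 1.162×10⁶ m.
r₂ = 4683 km = 4.683×10⁶ m.
Transfer ellipse a_t = (r₁ + r₂)/2 = 2.922×10⁶ m.
At r₁: circular v_c1 = √(μ/r₁) = 354.5 m/s; transfer-periapsis v_p = √[μ(2/r₁ − 1/a_t)] = 448.7 m/s.
Δv₁ = v_p − v_c1 = 94.24 m/s.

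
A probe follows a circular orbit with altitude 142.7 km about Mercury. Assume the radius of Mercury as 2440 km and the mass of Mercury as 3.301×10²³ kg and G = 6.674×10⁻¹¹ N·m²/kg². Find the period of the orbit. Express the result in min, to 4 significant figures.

μ = GM = 6.674×10⁻¹¹ × 3.301×10²³ = 2.203×10¹³ m³/s².
r = 2440 + 142.7 = 2582.7 km = 2.5827×10⁶ m.
Kepler's third law: T = 2π√(r³/μ) = 2π√((2.583×10⁶)³ / 2.203×10¹³).
r³/μ = 7.820×10⁵ s², so T = 2π × 8.843×10² = 5.556×10³ s.
Converting: 5.556×10³ s ÷ 60.00 = 92.60 min.

T ≈ 92.60 min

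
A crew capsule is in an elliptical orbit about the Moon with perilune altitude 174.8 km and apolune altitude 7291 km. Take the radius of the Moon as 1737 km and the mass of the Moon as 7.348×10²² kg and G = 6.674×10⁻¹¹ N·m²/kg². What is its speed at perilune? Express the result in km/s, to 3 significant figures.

μ = GM = 6.674×10⁻¹¹ × 7.348×10²² = 4.904×10¹² m³/s².
r_p = 1737 + 174.8 = 1911.8 km = 1.9118×10⁶ m.
r_a = 1737 + 7291 = 9028.0 km = 9.0280×10⁶ m.
Semi-major axis a = (r_p + r_a)/2 = 5469.9 km = 5.470×10⁶ m.
Vis-viva: v² = μ(2/r − 1/a) = 4.904×10¹² × (1.046×10⁻⁶ − 1.828×10⁻⁷) = 4.234×10⁶ m²/s².
v = 2058 m/s = 2.058 km/s.

v ≈ 2.06 km/s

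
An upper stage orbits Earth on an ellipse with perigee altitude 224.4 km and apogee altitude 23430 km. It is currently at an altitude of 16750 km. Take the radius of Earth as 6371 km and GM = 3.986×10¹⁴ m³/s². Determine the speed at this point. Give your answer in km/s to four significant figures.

v ≈ 3.546 km/s

r_p = 6371 + 224.4 = 6595.4 km = 6.5954×10⁶ m.
r_a = 6371 + 23430 = 29801 km = 2.9801×10⁷ m.
r = 6371 + 16750 = 23121 km = 2.312×10⁷ m.
Semi-major axis a = (r_p + r_a)/2 = 18198 km = 1.820×10⁷ m.
Vis-viva: v² = μ(2/r − 1/a) = 3.986×10¹⁴ × (8.650×10⁻⁸ − 5.495×10⁻⁸) = 1.258×10⁷ m²/s².
v = 3546 m/s = 3.546 km/s.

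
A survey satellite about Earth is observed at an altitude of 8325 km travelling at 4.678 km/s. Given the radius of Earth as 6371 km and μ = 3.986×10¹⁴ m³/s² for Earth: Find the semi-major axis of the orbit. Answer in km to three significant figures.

r = 6371 + 8325 = 14696 km = 1.470×10⁷ m.
Vis-viva rearranged: 1/a = 2/r − v²/μ = 1.361×10⁻⁷ − 5.490×10⁻⁸ = 8.119×10⁻⁸ m⁻¹.
a = 1.232×10⁷ m = 12317 km.

a ≈ 12300 km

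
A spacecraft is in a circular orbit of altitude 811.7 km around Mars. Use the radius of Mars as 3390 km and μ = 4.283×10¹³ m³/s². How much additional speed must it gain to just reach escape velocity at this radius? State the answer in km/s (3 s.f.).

Δv ≈ 1.32 km/s

r = 3390 + 811.7 = 4201.7 km = 4.2017×10⁶ m.
Circular speed v_c = √(μ/r) = 3193 m/s.
Escape speed v_esc = √(2μ/r) = √2 × v_c = 4515 m/s.
Δv = v_esc − v_c = 1322 m/s = 1.322 km/s.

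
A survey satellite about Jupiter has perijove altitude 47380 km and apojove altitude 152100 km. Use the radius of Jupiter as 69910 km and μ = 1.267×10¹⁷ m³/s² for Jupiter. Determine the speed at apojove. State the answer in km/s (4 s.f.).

v ≈ 19.86 km/s

r_p = 69910 + 47380 = 117290 km = 1.1729×10⁸ m.
r_a = 69910 + 152100 = 222010 km = 2.2201×10⁸ m.
Semi-major axis a = (r_p + r_a)/2 = 1.6965×10⁵ km = 1.696×10⁸ m.
Vis-viva: v² = μ(2/r − 1/a) = 1.267×10¹⁷ × (9.009×10⁻⁹ − 5.894×10⁻⁹) = 3.946×10⁸ m²/s².
v = 19860 m/s = 19.86 km/s.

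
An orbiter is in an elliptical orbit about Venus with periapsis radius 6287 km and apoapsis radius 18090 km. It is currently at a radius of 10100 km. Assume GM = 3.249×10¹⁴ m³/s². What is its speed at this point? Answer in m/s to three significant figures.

v ≈ 6140 m/s

Semi-major axis a = (r_p + r_a)/2 = 12188 km = 1.219×10⁷ m.
Vis-viva: v² = μ(2/r − 1/a) = 3.249×10¹⁴ × (1.980×10⁻⁷ − 8.204×10⁻⁸) = 3.768×10⁷ m²/s².
v = 6138 m/s.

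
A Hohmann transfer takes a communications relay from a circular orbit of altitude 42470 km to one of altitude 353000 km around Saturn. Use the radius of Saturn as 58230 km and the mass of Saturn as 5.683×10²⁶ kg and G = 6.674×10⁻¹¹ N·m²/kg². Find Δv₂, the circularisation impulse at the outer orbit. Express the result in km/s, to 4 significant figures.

μ = GM = 6.674×10⁻¹¹ × 5.683×10²⁶ = 3.793×10¹⁶ m³/s².
r₁ = 58230 + 42470 = 100700 km = 1.0070×10⁸ m.
r₂ = 58230 + 353000 = 411230 km = 4.1123×10⁸ m.
Transfer ellipse a_t = (r₁ + r₂)/2 = 2.560×10⁸ m.
At r₁: circular v_c1 = √(μ/r₁) = 19410 m/s; transfer-perikrone v_p = √[μ(2/r₁ − 1/a_t)] = 24600 m/s.
At r₂: circular v_c2 = √(μ/r₂) = 9604 m/s; transfer-apokrone v_a = √[μ(2/r₂ − 1/a_t)] = 6024 m/s.
Δv₂ = v_c2 − v_a = 3580 m/s.
= 3.580 km/s.

Δv ≈ 3.580 km/s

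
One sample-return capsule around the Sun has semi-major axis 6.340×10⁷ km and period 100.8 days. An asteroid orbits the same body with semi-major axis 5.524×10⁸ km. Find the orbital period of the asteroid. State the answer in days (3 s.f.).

Kepler's third law: T² ∝ a³, so T₂ = T₁ (a₂/a₁)^(3/2).
a₂/a₁ = 8.713, (a₂/a₁)^(3/2) = 25.72.
T₂ = 100.8 × 25.72 = 2592 days.

T₂ ≈ 2590 days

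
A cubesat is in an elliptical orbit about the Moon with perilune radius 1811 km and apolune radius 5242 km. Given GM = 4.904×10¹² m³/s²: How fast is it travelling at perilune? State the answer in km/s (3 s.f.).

v ≈ 2.01 km/s

Semi-major axis a = (r_p + r_a)/2 = 3526.5 km = 3.526×10⁶ m.
Vis-viva: v² = μ(2/r − 1/a) = 4.904×10¹² × (1.104×10⁻⁶ − 2.836×10⁻⁷) = 4.025×10⁶ m²/s².
v = 2006 m/s = 2.006 km/s.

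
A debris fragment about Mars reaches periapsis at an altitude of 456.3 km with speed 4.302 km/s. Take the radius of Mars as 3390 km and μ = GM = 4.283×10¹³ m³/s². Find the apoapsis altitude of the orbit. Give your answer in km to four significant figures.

r_p = 3390 + 456.3 = 3846.3 km = 3.846×10⁶ m.
Specific energy ε = v²/2 − μ/r = -1.882×10⁶ J/kg, so a = −μ/(2ε) = 1.138×10⁷ m.
The apsides satisfy r_p + r_a = 2a, so the apoapsis radius is 2a − r_p = 1.891×10⁷ m = 18914 km.
Apoapsis altitude = 18914 − 3390 = 15524 km.

apoapsis altitude ≈ 15520 km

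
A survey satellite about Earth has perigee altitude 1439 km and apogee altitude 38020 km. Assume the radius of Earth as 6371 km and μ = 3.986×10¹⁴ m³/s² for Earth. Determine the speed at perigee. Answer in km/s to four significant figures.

r_p = 6371 + 1439 = 7810.0 km = 7.8100×10⁶ m.
r_a = 6371 + 38020 = 44391 km = 4.4391×10⁷ m.
Semi-major axis a = (r_p + r_a)/2 = 26100 km = 2.610×10⁷ m.
Vis-viva: v² = μ(2/r − 1/a) = 3.986×10¹⁴ × (2.561×10⁻⁷ − 3.831×10⁻⁸) = 8.680×10⁷ m²/s².
v = 9317 m/s = 9.317 km/s.

v ≈ 9.317 km/s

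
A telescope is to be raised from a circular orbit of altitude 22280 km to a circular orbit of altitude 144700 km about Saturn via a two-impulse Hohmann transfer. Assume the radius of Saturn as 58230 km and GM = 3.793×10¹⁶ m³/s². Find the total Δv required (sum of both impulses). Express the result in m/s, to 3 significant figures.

r₁ = 58230 + 22280 = 80510 km = 8.0510×10⁷ m.
r₂ = 58230 + 144700 = 202930 km = 2.0293×10⁸ m.
Transfer ellipse a_t = (r₁ + r₂)/2 = 1.417×10⁸ m.
At r₁: circular v_c1 = √(μ/r₁) = 21710 m/s; transfer-perikrone v_p = √[μ(2/r₁ − 1/a_t)] = 25970 m/s.
Δv₁ = v_p − v_c1 = 4268 m/s.
At r₂: circular v_c2 = √(μ/r₂) = 13670 m/s; transfer-apokrone v_a = √[μ(2/r₂ − 1/a_t)] = 10300 m/s.
Δv₂ = v_c2 − v_a = 3367 m/s.
Total Δv = Δv₁ + Δv₂ = 7635 m/s.

Δv_total ≈ 7630 m/s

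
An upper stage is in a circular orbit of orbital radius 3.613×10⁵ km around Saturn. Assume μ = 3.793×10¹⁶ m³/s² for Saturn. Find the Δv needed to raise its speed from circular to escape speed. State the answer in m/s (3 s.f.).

r = 3.613×10⁵ km = 3.613×10⁸ m.
Circular speed v_c = √(μ/r) = 10250 m/s.
Escape speed v_esc = √(2μ/r) = √2 × v_c = 14490 m/s.
Δv = v_esc − v_c = 4244 m/s.

Δv ≈ 4240 m/s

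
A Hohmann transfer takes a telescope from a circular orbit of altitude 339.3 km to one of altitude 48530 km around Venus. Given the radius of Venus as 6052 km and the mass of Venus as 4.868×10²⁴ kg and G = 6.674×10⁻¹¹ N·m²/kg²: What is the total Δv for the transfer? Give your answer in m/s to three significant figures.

μ = GM = 6.674×10⁻¹¹ × 4.868×10²⁴ = 3.249×10¹⁴ m³/s².
r₁ = 6052 + 339.3 = 6391.3 km = 6.3913×10⁶ m.
r₂ = 6052 + 48530 = 54582 km = 5.4582×10⁷ m.
Transfer ellipse a_t = (r₁ + r₂)/2 = 3.049×10⁷ m.
At r₁: circular v_c1 = √(μ/r₁) = 7130 m/s; transfer-periapsis v_p = √[μ(2/r₁ − 1/a_t)] = 9540 m/s.
Δv₁ = v_p − v_c1 = 2410 m/s.
At r₂: circular v_c2 = √(μ/r₂) = 2440 m/s; transfer-apoapsis v_a = √[μ(2/r₂ − 1/a_t)] = 1117 m/s.
Δv₂ = v_c2 − v_a = 1323 m/s.
Total Δv = Δv₁ + Δv₂ = 3733 m/s.

Δv_total ≈ 3730 m/s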